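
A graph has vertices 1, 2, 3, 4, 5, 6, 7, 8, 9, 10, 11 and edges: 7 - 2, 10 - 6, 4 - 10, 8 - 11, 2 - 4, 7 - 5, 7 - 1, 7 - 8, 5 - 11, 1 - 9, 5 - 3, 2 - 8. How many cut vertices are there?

6

Removing 1 increases the component count from 1 to 2, so 1 is a cut vertex.
Removing 2 increases the component count from 1 to 2, so 2 is a cut vertex.
Removing 4 increases the component count from 1 to 2, so 4 is a cut vertex.
Likewise 5, 7, 10 are cut vertices.
By contrast removing 11 leaves 1 component; it is not a cut vertex. No other vertex is a cut vertex either.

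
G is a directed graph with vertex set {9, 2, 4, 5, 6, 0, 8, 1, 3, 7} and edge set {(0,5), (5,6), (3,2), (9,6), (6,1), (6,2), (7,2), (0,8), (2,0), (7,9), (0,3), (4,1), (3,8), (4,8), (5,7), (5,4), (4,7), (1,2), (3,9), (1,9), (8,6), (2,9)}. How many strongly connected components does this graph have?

{0, 1, 2, 3, 4, 5, 6, 7, 8, 9} are all mutually reachable — one SCC of size 10.
That gives 1 strongly connected component.

1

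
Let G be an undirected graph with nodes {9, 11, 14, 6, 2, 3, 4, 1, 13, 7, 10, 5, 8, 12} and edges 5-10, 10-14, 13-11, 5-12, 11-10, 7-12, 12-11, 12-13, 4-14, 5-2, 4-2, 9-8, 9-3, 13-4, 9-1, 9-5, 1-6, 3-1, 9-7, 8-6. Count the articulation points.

1

Removing 9 increases the component count from 1 to 2, so 9 is a cut vertex.
By contrast removing 7 leaves 1 component; it is not a cut vertex. No other vertex is a cut vertex either.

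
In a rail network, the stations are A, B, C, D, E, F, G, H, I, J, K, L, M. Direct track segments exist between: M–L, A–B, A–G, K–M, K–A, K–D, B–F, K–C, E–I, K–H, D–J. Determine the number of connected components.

2

Starting from E we can reach E, I. That is one component of size 2.
Starting from A we can reach A, B, C, D, F, G, H, J, K, L, M. That is one component of size 11.
Total: 2 components.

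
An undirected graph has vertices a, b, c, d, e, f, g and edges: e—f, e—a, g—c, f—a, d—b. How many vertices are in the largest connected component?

Starting from b we can reach b, d. That is one component of size 2.
Starting from c we can reach c, g. That is one component of size 2.
Starting from a we can reach a, e, f. That is one component of size 3.
The largest has 3 vertices.

3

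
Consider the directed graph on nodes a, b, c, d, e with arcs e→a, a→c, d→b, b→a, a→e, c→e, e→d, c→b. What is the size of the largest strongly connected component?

5

{a, b, c, d, e} are all mutually reachable — one SCC of size 5.
The largest has 5 vertices.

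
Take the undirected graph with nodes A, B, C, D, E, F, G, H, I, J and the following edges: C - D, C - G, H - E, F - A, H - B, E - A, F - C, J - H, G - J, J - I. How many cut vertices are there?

3

Removing C increases the component count from 1 to 2, so C is a cut vertex.
Removing H increases the component count from 1 to 2, so H is a cut vertex.
Removing J increases the component count from 1 to 2, so J is a cut vertex.
By contrast removing B leaves 1 component; it is not a cut vertex. No other vertex is a cut vertex either.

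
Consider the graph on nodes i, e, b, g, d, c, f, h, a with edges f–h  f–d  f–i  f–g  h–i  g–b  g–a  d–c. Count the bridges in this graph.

The edges on the cycle f-h-i-f are not bridges since each lies on that cycle.
But removing g–b disconnects g from b; removing f–g disconnects f from g; removing d–c disconnects d from c; removing g–a disconnects g from a — these are bridges.
In total 5 edges are bridges.

5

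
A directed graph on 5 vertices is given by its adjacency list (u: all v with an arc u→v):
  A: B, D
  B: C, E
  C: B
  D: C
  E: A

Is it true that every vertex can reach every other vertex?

Yes

From B we can reach every vertex (A, B, C, D, E), and every vertex can reach B (A, B, C, D, E). So the whole graph is one strongly connected component.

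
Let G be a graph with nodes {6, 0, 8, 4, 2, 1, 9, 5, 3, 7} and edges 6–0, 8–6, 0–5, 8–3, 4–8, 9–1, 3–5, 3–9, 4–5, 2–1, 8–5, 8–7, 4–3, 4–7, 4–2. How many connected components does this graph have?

Starting from 0 we can reach 0, 1, 2, 3, 4, 5, 6, 7, 8, 9. That is one component of size 10.
Total: 1 component.

1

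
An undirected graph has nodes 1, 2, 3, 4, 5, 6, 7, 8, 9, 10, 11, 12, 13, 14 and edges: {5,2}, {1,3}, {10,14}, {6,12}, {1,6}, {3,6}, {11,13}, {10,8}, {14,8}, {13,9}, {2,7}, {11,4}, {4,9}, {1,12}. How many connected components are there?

Starting from 8 we can reach 8, 10, 14. That is one component of size 3.
Starting from 2 we can reach 2, 5, 7. That is one component of size 3.
Starting from 4 we can reach 4, 9, 11, 13. That is one component of size 4.
Starting from 1 we can reach 1, 3, 6, 12. That is one component of size 4.
Total: 4 components.

4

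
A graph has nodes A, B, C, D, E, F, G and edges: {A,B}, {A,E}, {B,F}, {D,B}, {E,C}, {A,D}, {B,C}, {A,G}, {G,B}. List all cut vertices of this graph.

B

Removing B increases the component count from 1 to 2, so B is a cut vertex.
By contrast removing E leaves 1 component; it is not a cut vertex. No other vertex is a cut vertex either.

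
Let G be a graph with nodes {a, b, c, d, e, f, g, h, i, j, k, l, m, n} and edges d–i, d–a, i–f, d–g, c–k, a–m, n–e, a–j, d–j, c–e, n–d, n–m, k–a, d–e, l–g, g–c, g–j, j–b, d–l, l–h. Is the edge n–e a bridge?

No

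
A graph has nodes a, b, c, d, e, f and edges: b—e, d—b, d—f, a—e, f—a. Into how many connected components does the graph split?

2

c is isolated — a component by itself.
Starting from a we can reach a, b, d, e, f. That is one component of size 5.
Total: 2 components.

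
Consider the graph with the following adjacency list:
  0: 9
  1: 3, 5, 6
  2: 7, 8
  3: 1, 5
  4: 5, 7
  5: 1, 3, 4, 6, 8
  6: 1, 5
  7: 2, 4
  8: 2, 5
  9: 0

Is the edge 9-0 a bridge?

Removing 9-0 leaves no path between 9 and 0: the component count goes from 2 to 3. So it is a bridge.

Yes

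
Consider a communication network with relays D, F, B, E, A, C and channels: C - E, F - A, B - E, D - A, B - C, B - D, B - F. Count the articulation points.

1

Removing B increases the component count from 1 to 2, so B is a cut vertex.
By contrast removing E leaves 1 component; it is not a cut vertex. No other vertex is a cut vertex either.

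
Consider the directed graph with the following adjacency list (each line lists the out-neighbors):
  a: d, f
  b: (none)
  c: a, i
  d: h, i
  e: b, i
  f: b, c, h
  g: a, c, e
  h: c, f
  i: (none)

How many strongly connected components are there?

5

{a, c, d, f, h} are all mutually reachable — one SCC of size 5.
{i} is an SCC by itself.
{g} is an SCC by itself.
{e} is an SCC by itself.
{b} is an SCC by itself.
That gives 5 strongly connected components.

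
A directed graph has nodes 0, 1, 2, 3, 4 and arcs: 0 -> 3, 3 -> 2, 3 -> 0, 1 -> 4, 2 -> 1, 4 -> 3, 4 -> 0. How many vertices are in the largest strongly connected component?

5

{0, 1, 2, 3, 4} are all mutually reachable — one SCC of size 5.
The largest has 5 vertices.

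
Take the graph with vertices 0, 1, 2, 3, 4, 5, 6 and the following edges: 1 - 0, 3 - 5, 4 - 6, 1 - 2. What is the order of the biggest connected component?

3

Starting from 3 we can reach 3, 5. That is one component of size 2.
Starting from 4 we can reach 4, 6. That is one component of size 2.
Starting from 0 we can reach 0, 1, 2. That is one component of size 3.
The largest has 3 vertices.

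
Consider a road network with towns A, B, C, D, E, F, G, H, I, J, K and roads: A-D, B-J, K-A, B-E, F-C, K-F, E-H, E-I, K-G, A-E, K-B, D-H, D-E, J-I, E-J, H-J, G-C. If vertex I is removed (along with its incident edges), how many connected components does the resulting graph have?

With I gone, the remaining components are: {A, B, C, D, E, F, G, H, J, K}.
That is 1 component.

1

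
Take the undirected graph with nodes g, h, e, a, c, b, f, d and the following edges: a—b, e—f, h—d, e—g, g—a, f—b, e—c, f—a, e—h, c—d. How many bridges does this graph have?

0

The edges on the cycle e-g-a-b-f-e are not bridges since each lies on that cycle.
Every edge lies on some cycle, so there are no bridges.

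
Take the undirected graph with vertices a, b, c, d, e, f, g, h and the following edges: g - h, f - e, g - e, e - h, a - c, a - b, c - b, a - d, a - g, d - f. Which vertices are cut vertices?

Removing a increases the component count from 1 to 2, so a is a cut vertex.
By contrast removing b leaves 1 component; it is not a cut vertex. No other vertex is a cut vertex either.

a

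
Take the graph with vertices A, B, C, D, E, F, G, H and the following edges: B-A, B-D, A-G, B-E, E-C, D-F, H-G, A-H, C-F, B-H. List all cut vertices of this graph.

Removing B increases the component count from 1 to 2, so B is a cut vertex.
By contrast removing E leaves 1 component; it is not a cut vertex. No other vertex is a cut vertex either.

B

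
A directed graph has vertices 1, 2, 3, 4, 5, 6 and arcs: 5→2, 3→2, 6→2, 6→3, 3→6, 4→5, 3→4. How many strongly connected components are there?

{3, 6} are all mutually reachable — one SCC of size 2.
{5} is an SCC by itself.
{4} is an SCC by itself.
{1} is an SCC by itself.
{2} is an SCC by itself.
That gives 5 strongly connected components.

5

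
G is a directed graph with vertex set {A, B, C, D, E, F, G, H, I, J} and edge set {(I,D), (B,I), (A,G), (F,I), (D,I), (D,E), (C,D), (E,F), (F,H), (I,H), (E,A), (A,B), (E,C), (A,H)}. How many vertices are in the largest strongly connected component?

{A, B, C, D, E, F, I} are all mutually reachable — one SCC of size 7.
{H} is an SCC by itself.
{G} is an SCC by itself.
{J} is an SCC by itself.
The largest has 7 vertices.

7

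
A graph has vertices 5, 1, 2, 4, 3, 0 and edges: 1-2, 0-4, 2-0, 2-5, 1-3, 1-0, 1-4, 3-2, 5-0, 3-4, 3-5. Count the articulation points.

Removing 4, for instance, still leaves 1 component. No single vertex removal increases the component count — the graph has no articulation points.

0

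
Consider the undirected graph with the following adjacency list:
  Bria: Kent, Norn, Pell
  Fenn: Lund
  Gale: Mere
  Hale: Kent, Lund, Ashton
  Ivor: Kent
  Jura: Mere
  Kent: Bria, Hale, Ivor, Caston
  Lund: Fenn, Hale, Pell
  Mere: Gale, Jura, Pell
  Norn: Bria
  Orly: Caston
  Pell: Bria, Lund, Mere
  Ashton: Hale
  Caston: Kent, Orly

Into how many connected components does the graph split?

Starting from Bria we can reach Bria, Fenn, Gale, Hale, Ivor, Jura, Kent, Lund, Mere, Norn, Orly, Pell, Ashton, Caston. That is one component of size 14.
Total: 1 component.

1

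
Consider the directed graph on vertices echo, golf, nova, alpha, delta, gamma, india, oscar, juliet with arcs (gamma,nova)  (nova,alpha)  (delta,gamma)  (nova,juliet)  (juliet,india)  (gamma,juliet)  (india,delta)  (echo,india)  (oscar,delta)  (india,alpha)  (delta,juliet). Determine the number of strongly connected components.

5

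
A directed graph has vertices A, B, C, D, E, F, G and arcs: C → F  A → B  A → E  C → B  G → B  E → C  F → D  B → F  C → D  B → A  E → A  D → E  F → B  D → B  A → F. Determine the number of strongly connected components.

2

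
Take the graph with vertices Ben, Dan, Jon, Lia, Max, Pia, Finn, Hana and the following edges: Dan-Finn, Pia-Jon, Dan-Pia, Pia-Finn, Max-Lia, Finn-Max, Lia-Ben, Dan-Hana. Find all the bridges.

Ben-Lia, Dan-Hana, Finn-Max, Jon-Pia, Lia-Max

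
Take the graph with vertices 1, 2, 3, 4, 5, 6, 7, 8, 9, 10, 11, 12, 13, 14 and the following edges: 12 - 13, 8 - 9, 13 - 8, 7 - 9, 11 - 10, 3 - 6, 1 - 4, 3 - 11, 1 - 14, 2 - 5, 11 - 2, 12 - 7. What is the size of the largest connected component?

Starting from 1 we can reach 1, 4, 14. That is one component of size 3.
Starting from 7 we can reach 7, 8, 9, 12, 13. That is one component of size 5.
Starting from 2 we can reach 2, 3, 5, 6, 10, 11. That is one component of size 6.
The largest has 6 vertices.

6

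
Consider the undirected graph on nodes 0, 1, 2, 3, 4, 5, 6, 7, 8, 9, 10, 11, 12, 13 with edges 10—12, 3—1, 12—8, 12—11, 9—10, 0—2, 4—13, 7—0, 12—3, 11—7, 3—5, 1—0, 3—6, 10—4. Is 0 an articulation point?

Yes

Deleting 0 raises the number of components from 1 to 2, so 0 is a cut vertex.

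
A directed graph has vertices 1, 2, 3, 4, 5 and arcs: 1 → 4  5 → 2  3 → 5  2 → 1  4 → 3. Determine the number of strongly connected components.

1

{1, 2, 3, 4, 5} are all mutually reachable — one SCC of size 5.
That gives 1 strongly connected component.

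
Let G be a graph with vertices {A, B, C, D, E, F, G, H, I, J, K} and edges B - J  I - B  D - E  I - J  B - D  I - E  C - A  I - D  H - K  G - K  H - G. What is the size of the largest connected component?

5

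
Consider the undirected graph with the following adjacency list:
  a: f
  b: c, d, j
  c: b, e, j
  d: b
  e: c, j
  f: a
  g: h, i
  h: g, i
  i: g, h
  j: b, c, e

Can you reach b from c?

From c we can reach b, c, d, e, j, which includes b.

Yes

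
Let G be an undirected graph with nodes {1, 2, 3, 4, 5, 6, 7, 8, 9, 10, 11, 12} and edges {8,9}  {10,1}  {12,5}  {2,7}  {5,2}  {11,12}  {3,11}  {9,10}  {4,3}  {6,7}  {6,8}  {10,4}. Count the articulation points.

Removing 10 increases the component count from 1 to 2, so 10 is a cut vertex.
By contrast removing 5 leaves 1 component; it is not a cut vertex. No other vertex is a cut vertex either.

1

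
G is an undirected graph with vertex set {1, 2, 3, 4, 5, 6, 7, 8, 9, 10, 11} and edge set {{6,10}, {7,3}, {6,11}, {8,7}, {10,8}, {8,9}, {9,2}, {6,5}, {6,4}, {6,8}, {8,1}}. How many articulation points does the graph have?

Removing 6 increases the component count from 1 to 4, so 6 is a cut vertex.
Removing 7 increases the component count from 1 to 2, so 7 is a cut vertex.
Removing 8 increases the component count from 1 to 4, so 8 is a cut vertex.
Likewise 9 is a cut vertex.
By contrast removing 1 leaves 1 component; it is not a cut vertex. No other vertex is a cut vertex either.

4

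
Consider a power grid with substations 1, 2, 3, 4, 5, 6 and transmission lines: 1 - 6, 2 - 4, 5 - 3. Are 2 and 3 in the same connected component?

No

The component containing 2 is {2, 4}, and 3 is not in it.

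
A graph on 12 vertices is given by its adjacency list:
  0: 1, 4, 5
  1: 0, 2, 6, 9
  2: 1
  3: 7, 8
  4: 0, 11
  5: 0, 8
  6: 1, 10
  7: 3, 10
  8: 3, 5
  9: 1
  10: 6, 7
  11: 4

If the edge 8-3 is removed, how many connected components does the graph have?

8 and 3 are still connected via 8-5-0-1-6-10-7-3, so the component count stays at 1.

1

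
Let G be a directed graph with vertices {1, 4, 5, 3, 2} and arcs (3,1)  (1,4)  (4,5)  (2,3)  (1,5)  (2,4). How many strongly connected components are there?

5

{2} is an SCC by itself.
{4} is an SCC by itself.
{5} is an SCC by itself.
{1} is an SCC by itself.
{3} is an SCC by itself.
That gives 5 strongly connected components.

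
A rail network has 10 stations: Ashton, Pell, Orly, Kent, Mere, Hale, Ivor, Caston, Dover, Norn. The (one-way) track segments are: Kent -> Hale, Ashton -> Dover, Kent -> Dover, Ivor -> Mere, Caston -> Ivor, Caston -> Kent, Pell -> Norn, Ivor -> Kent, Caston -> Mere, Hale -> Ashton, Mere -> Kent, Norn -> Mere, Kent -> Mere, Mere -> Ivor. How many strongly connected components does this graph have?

8

{Ivor, Kent, Mere} are all mutually reachable — one SCC of size 3.
{Dover} is an SCC by itself.
{Norn} is an SCC by itself.
{Hale} is an SCC by itself.
{Caston} is an SCC by itself.
(and 3 more singleton SCCs)
That gives 8 strongly connected components.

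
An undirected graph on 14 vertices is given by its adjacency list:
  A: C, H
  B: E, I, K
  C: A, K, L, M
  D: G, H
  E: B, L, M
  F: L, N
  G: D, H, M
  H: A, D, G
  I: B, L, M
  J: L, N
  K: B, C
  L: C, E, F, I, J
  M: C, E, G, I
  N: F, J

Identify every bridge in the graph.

The edges on the cycle L-F-N-J-L are not bridges since each lies on that cycle.
Every edge lies on some cycle, so there are no bridges.

none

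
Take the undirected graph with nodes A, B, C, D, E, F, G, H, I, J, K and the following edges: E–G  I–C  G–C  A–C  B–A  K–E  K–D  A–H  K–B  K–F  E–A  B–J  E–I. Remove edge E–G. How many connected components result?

E and G are still connected via E-A-C-G, so the component count stays at 1.

1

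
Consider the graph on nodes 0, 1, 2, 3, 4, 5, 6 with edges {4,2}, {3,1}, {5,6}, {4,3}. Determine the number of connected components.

3

0 is isolated — a component by itself.
Starting from 5 we can reach 5, 6. That is one component of size 2.
Starting from 1 we can reach 1, 2, 3, 4. That is one component of size 4.
Total: 3 components.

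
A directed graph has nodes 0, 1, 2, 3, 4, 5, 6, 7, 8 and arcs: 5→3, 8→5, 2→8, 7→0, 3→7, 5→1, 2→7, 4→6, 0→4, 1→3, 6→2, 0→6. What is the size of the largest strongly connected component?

9

{0, 1, 2, 3, 4, 5, 6, 7, 8} are all mutually reachable — one SCC of size 9.
The largest has 9 vertices.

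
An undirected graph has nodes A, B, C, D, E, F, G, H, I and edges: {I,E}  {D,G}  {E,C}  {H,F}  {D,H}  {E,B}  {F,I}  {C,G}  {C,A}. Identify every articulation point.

Removing C increases the component count from 1 to 2, so C is a cut vertex.
Removing E increases the component count from 1 to 2, so E is a cut vertex.
By contrast removing A leaves 1 component; it is not a cut vertex. No other vertex is a cut vertex either.

C, E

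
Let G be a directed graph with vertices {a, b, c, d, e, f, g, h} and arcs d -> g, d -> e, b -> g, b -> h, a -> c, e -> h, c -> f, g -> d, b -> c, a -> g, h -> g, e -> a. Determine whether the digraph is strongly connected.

There is no directed path from d to b, so the graph is not strongly connected.

No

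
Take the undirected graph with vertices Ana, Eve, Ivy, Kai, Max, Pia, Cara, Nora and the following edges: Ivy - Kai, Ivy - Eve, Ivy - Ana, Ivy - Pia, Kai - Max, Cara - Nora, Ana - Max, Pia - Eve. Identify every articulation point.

Removing Ivy increases the component count from 2 to 3, so Ivy is a cut vertex.
By contrast removing Ana leaves 2 components; it is not a cut vertex. No other vertex is a cut vertex either.

Ivy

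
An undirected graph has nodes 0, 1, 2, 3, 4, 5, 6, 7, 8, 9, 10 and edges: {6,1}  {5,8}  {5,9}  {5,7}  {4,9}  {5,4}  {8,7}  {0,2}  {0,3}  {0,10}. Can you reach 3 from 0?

Yes

From 0 we can reach 0, 2, 3, 10, which includes 3.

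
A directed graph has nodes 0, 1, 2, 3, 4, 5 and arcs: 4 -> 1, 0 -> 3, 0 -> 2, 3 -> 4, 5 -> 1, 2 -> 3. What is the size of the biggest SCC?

{5} is an SCC by itself.
{2} is an SCC by itself.
{1} is an SCC by itself.
{4} is an SCC by itself.
{3} is an SCC by itself.
(and 1 more singleton SCC)
The largest has 1 vertex.

1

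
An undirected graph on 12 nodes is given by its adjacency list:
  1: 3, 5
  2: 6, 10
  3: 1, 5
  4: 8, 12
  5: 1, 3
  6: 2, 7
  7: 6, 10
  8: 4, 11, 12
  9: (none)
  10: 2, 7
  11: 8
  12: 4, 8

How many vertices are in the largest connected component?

4

9 is isolated — a component by itself.
Starting from 1 we can reach 1, 3, 5. That is one component of size 3.
Starting from 4 we can reach 4, 8, 11, 12. That is one component of size 4.
Starting from 2 we can reach 2, 6, 7, 10. That is one component of size 4.
The largest has 4 vertices.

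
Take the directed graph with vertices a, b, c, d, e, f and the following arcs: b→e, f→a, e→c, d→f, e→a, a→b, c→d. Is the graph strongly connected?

Yes

From b we can reach every vertex (a, b, c, d, e, f), and every vertex can reach b (a, b, c, d, e, f). So the whole graph is one strongly connected component.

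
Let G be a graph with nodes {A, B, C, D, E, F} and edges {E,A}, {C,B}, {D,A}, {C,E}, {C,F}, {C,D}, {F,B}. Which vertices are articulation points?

C

Removing C increases the component count from 1 to 2, so C is a cut vertex.
By contrast removing D leaves 1 component; it is not a cut vertex. No other vertex is a cut vertex either.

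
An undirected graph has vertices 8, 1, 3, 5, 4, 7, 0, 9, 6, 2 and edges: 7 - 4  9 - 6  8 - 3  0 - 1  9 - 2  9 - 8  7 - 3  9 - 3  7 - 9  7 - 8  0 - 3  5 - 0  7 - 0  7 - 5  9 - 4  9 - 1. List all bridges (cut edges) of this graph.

2-9, 6-9

The edges on the cycle 7-5-0-1-9-7 are not bridges since each lies on that cycle.
But removing 2 - 9 disconnects 2 from 9; removing 9 - 6 disconnects 9 from 6 — these are bridges.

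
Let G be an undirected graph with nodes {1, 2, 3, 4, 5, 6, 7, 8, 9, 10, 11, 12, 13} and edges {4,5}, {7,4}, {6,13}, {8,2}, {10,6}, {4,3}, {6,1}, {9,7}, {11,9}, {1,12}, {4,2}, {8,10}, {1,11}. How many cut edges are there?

The edges on the cycle 8-10-6-1-11-9-7-4-2-8 are not bridges since each lies on that cycle.
But removing 5—4 disconnects 5 from 4; removing 12—1 disconnects 12 from 1; removing 6—13 disconnects 6 from 13; removing 3—4 disconnects 3 from 4 — these are bridges.
That makes 4 bridges.

4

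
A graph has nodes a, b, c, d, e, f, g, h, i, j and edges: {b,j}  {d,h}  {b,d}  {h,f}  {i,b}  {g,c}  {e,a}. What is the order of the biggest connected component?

6

Starting from a we can reach a, e. That is one component of size 2.
Starting from c we can reach c, g. That is one component of size 2.
Starting from b we can reach b, d, f, h, i, j. That is one component of size 6.
The largest has 6 vertices.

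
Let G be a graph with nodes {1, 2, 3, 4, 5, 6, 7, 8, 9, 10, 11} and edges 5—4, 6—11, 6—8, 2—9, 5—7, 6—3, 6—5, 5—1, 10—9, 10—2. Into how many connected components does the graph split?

2

Starting from 2 we can reach 2, 9, 10. That is one component of size 3.
Starting from 1 we can reach 1, 3, 4, 5, 6, 7, 8, 11. That is one component of size 8.
Total: 2 components.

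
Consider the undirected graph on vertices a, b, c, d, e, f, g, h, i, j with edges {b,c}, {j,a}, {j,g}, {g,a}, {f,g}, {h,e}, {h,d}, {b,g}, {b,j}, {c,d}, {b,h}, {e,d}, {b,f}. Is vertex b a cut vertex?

Yes

Deleting b raises the number of components from 2 to 3, so b is a cut vertex.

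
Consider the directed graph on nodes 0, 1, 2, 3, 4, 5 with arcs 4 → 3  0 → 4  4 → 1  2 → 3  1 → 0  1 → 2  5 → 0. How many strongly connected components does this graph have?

4

{0, 1, 4} are all mutually reachable — one SCC of size 3.
{2} is an SCC by itself.
{5} is an SCC by itself.
{3} is an SCC by itself.
That gives 4 strongly connected components.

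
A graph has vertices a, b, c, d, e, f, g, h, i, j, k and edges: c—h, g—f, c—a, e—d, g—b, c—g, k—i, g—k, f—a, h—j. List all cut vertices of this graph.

Removing c increases the component count from 2 to 3, so c is a cut vertex.
Removing g increases the component count from 2 to 4, so g is a cut vertex.
Removing h increases the component count from 2 to 3, so h is a cut vertex.
Likewise k is a cut vertex.
By contrast removing a leaves 2 components; it is not a cut vertex. No other vertex is a cut vertex either.

c, g, h, k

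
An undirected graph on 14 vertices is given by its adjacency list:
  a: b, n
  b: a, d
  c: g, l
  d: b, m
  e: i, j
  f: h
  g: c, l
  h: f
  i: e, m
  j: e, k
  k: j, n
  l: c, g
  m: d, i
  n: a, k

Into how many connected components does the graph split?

Starting from f we can reach f, h. That is one component of size 2.
Starting from c we can reach c, g, l. That is one component of size 3.
Starting from a we can reach a, b, d, e, i, j, k, m, n. That is one component of size 9.
Total: 3 components.

3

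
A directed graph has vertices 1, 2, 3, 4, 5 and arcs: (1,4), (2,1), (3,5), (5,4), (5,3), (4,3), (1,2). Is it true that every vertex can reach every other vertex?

No

There is no directed path from 4 to 1, so the graph is not strongly connected.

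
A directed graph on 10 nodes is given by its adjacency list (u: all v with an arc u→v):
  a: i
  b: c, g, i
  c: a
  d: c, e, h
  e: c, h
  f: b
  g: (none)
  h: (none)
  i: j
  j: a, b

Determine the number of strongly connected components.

{a, b, c, i, j} are all mutually reachable — one SCC of size 5.
{e} is an SCC by itself.
{g} is an SCC by itself.
{h} is an SCC by itself.
{f} is an SCC by itself.
(and 1 more singleton SCC)
That gives 6 strongly connected components.

6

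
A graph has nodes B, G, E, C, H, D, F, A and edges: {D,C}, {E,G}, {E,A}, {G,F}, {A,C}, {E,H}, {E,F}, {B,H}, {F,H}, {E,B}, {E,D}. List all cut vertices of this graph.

E

Removing E increases the component count from 1 to 2, so E is a cut vertex.
By contrast removing H leaves 1 component; it is not a cut vertex. No other vertex is a cut vertex either.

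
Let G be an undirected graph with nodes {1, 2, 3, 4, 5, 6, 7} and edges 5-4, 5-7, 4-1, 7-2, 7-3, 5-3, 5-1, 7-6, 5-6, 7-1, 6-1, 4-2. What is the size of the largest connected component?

Starting from 1 we can reach 1, 2, 3, 4, 5, 6, 7. That is one component of size 7.
The largest has 7 vertices.

7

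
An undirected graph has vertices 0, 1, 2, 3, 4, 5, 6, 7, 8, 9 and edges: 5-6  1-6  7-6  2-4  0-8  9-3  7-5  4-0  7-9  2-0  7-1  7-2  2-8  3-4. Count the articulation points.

Removing 7 increases the component count from 1 to 2, so 7 is a cut vertex.
By contrast removing 6 leaves 1 component; it is not a cut vertex. No other vertex is a cut vertex either.

1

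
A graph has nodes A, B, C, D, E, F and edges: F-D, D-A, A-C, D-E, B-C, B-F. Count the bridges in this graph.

1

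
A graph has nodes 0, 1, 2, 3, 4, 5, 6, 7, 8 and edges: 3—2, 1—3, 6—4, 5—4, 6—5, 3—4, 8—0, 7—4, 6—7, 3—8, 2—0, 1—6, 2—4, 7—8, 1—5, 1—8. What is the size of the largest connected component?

9

Starting from 0 we can reach 0, 1, 2, 3, 4, 5, 6, 7, 8. That is one component of size 9.
The largest has 9 vertices.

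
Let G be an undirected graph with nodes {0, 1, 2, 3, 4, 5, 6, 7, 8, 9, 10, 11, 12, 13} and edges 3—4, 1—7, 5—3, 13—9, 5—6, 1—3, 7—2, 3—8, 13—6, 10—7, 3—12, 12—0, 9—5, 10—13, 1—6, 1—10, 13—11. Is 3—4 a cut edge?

Removing 3—4 leaves no path between 3 and 4: the component count goes from 1 to 2. So it is a bridge.

Yes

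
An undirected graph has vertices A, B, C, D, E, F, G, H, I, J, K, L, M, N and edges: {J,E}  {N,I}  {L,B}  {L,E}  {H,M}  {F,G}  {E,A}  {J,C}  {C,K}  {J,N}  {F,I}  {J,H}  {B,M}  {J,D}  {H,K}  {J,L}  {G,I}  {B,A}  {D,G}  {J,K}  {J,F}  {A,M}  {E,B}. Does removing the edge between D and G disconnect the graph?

No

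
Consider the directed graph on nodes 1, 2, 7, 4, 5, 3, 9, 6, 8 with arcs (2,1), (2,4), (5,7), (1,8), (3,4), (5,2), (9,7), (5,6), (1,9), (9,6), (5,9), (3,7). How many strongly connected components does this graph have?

{8} is an SCC by itself.
{2} is an SCC by itself.
{7} is an SCC by itself.
{5} is an SCC by itself.
{4} is an SCC by itself.
(and 4 more singleton SCCs)
That gives 9 strongly connected components.

9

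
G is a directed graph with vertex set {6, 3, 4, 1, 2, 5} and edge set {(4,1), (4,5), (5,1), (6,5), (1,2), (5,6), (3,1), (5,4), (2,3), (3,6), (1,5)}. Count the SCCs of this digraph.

1

{1, 2, 3, 4, 5, 6} are all mutually reachable — one SCC of size 6.
That gives 1 strongly connected component.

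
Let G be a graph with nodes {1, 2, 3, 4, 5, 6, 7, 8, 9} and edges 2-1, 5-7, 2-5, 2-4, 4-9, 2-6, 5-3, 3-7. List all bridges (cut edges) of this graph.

1-2, 2-4, 2-5, 2-6, 4-9

The edges on the cycle 5-3-7-5 are not bridges since each lies on that cycle.
But removing 5-2 disconnects 5 from 2; removing 6-2 disconnects 6 from 2; removing 9-4 disconnects 9 from 4; removing 4-2 disconnects 4 from 2 — these are bridges.
In total 5 edges are bridges.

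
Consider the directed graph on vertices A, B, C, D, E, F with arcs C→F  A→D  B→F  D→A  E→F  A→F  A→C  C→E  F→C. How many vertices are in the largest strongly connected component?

3

{C, E, F} are all mutually reachable — one SCC of size 3.
{A, D} are all mutually reachable — one SCC of size 2.
{B} is an SCC by itself.
The largest has 3 vertices.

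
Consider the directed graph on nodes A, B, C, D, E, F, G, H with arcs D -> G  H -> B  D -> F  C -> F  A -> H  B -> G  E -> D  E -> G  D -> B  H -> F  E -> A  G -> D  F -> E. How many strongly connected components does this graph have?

2

{A, B, D, E, F, G, H} are all mutually reachable — one SCC of size 7.
{C} is an SCC by itself.
That gives 2 strongly connected components.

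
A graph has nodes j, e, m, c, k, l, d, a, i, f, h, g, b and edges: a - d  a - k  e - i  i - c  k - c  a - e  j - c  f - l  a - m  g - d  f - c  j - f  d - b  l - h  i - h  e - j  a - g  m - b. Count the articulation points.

1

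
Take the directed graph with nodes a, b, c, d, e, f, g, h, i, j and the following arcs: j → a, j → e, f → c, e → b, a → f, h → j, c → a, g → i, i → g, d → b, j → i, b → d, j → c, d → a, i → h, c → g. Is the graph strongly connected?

Yes

From i we can reach every vertex (a, b, c, d, e, f, g, h, i, j), and every vertex can reach i (a, b, c, d, e, f, g, h, i, j). So the whole graph is one strongly connected component.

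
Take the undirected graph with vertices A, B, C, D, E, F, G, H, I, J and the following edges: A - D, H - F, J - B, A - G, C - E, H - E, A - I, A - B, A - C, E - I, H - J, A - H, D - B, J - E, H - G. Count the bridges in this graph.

The edges on the cycle A-H-J-B-A are not bridges since each lies on that cycle.
But removing H - F disconnects H from F — this is a bridge.

1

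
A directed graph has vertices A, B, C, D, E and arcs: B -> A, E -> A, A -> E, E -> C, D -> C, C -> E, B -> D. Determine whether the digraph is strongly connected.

There is no directed path from E to B, so the graph is not strongly connected.

No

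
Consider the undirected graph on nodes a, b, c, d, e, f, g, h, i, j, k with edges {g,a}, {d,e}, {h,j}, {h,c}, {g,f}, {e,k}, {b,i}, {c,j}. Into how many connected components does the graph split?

Starting from b we can reach b, i. That is one component of size 2.
Starting from c we can reach c, h, j. That is one component of size 3.
Starting from a we can reach a, f, g. That is one component of size 3.
Starting from d we can reach d, e, k. That is one component of size 3.
Total: 4 components.

4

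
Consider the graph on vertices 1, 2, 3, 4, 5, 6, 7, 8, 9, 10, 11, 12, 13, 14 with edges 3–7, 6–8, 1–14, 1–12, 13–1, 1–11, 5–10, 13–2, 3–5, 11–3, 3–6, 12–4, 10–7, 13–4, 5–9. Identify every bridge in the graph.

1-11, 1-14, 11-3, 13-2, 3-6, 5-9, 6-8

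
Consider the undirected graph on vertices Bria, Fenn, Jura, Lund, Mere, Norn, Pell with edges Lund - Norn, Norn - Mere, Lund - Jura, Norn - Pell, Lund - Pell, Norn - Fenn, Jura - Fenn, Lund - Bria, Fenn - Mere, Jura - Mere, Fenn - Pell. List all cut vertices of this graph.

Removing Lund increases the component count from 1 to 2, so Lund is a cut vertex.
By contrast removing Mere leaves 1 component; it is not a cut vertex. No other vertex is a cut vertex either.

Lund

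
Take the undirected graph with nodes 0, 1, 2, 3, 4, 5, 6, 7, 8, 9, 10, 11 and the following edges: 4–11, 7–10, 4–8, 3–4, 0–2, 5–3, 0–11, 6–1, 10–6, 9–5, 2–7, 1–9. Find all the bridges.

The edges on the cycle 0-2-7-10-6-1-9-5-3-4-11-0 are not bridges since each lies on that cycle.
But removing 4–8 disconnects 4 from 8 — this is a bridge.

4-8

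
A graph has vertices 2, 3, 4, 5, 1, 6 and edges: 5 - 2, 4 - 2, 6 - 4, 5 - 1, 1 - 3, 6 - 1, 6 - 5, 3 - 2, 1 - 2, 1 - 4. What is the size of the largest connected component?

Starting from 1 we can reach 1, 2, 3, 4, 5, 6. That is one component of size 6.
The largest has 6 vertices.

6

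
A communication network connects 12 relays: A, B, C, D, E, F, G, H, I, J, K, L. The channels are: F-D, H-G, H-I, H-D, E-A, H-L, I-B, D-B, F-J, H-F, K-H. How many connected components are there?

3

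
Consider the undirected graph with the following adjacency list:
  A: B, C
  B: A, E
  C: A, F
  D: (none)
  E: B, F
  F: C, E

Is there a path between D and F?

The component containing D is {D}, and F is not in it.

No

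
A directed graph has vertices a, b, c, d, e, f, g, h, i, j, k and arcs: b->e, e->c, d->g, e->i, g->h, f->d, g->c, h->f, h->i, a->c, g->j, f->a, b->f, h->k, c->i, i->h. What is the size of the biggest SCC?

7

{a, c, d, f, g, h, i} are all mutually reachable — one SCC of size 7.
{k} is an SCC by itself.
{b} is an SCC by itself.
{j} is an SCC by itself.
{e} is an SCC by itself.
The largest has 7 vertices.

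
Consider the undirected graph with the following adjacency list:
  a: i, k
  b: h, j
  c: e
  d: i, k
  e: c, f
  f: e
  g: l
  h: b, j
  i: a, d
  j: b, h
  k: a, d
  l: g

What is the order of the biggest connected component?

Starting from g we can reach g, l. That is one component of size 2.
Starting from b we can reach b, h, j. That is one component of size 3.
Starting from c we can reach c, e, f. That is one component of size 3.
Starting from a we can reach a, d, i, k. That is one component of size 4.
The largest has 4 vertices.

4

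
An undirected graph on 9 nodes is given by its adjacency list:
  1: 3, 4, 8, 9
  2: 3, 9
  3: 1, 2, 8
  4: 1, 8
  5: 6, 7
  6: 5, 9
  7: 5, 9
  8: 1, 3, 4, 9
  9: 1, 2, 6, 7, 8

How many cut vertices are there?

Removing 9 increases the component count from 1 to 2, so 9 is a cut vertex.
By contrast removing 1 leaves 1 component; it is not a cut vertex. No other vertex is a cut vertex either.

1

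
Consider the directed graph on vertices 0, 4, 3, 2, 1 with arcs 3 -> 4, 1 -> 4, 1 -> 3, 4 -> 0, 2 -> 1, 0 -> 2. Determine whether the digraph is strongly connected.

From 4 we can reach every vertex (0, 1, 2, 3, 4), and every vertex can reach 4 (0, 1, 2, 3, 4). So the whole graph is one strongly connected component.

Yes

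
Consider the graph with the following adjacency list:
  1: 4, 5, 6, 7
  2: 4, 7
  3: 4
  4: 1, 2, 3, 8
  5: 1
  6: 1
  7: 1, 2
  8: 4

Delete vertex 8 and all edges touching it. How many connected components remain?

1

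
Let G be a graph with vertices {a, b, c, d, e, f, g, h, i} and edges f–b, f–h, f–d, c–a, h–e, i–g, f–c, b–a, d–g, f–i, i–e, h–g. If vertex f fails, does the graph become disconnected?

Yes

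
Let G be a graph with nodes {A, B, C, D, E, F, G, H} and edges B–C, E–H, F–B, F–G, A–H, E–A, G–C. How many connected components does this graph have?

D is isolated — a component by itself.
Starting from A we can reach A, E, H. That is one component of size 3.
Starting from B we can reach B, C, F, G. That is one component of size 4.
Total: 3 components.

3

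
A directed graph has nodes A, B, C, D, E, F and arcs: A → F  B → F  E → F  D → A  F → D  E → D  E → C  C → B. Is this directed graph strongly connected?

No

There is no directed path from A to B, so the graph is not strongly connected.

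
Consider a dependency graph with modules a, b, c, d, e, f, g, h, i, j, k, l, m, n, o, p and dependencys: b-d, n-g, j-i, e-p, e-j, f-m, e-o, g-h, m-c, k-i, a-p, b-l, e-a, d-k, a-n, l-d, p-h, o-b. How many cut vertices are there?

2

Removing e increases the component count from 2 to 3, so e is a cut vertex.
Removing m increases the component count from 2 to 3, so m is a cut vertex.
By contrast removing d leaves 2 components; it is not a cut vertex. No other vertex is a cut vertex either.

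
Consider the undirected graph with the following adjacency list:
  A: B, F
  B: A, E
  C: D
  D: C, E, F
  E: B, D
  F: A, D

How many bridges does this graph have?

1

The edges on the cycle F-D-E-B-A-F are not bridges since each lies on that cycle.
But removing D-C disconnects D from C — this is a bridge.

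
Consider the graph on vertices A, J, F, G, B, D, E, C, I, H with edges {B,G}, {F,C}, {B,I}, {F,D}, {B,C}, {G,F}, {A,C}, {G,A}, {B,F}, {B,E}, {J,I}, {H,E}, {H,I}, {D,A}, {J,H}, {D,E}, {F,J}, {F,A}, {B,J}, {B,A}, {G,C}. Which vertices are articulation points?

none

Removing I, for instance, still leaves 1 component. No single vertex removal increases the component count — the graph has no articulation points.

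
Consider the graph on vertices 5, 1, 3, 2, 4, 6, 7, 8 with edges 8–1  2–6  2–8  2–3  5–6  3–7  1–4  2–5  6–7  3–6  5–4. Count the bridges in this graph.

0

The edges on the cycle 2-5-4-1-8-2 are not bridges since each lies on that cycle.
Every edge lies on some cycle, so there are no bridges.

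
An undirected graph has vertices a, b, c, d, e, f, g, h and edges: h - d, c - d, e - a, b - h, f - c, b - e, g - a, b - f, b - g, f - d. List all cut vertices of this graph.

Removing b increases the component count from 1 to 2, so b is a cut vertex.
By contrast removing d leaves 1 component; it is not a cut vertex. No other vertex is a cut vertex either.

b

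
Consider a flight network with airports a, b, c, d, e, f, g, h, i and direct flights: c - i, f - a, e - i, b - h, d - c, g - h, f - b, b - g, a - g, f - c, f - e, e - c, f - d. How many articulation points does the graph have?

1

Removing f increases the component count from 1 to 2, so f is a cut vertex.
By contrast removing i leaves 1 component; it is not a cut vertex. No other vertex is a cut vertex either.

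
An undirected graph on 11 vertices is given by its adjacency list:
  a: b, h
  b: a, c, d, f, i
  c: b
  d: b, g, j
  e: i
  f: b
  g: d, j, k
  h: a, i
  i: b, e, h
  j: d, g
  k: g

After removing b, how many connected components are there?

4

With b gone, the remaining components are: {c}; {f}; {a, e, h, i}; {d, g, j, k}.
That is 4 components.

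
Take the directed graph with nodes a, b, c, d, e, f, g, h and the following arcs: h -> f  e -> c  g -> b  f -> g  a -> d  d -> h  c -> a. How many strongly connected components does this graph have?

{b} is an SCC by itself.
{a} is an SCC by itself.
{c} is an SCC by itself.
{e} is an SCC by itself.
{g} is an SCC by itself.
(and 3 more singleton SCCs)
That gives 8 strongly connected components.

8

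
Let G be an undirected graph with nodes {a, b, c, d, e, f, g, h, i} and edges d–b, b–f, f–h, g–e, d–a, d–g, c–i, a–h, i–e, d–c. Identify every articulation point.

d

Removing d increases the component count from 1 to 2, so d is a cut vertex.
By contrast removing g leaves 1 component; it is not a cut vertex. No other vertex is a cut vertex either.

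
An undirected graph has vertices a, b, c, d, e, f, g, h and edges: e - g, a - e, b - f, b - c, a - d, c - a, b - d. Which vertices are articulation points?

a, b, e

Removing a increases the component count from 2 to 3, so a is a cut vertex.
Removing b increases the component count from 2 to 3, so b is a cut vertex.
Removing e increases the component count from 2 to 3, so e is a cut vertex.
By contrast removing f leaves 2 components; it is not a cut vertex. No other vertex is a cut vertex either.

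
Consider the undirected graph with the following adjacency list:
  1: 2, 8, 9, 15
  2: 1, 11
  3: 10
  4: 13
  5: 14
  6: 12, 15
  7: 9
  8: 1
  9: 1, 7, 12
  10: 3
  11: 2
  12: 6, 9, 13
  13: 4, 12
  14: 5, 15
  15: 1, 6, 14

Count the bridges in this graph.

9

The edges on the cycle 6-12-9-1-15-6 are not bridges since each lies on that cycle.
But removing 5-14 disconnects 5 from 14; removing 10-3 disconnects 10 from 3; removing 1-2 disconnects 1 from 2; removing 12-13 disconnects 12 from 13 — these are bridges.
In total 9 edges are bridges.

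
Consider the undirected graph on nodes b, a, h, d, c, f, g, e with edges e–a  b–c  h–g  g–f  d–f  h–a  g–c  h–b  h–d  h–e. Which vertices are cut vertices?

Removing h increases the component count from 1 to 2, so h is a cut vertex.
By contrast removing c leaves 1 component; it is not a cut vertex. No other vertex is a cut vertex either.

h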